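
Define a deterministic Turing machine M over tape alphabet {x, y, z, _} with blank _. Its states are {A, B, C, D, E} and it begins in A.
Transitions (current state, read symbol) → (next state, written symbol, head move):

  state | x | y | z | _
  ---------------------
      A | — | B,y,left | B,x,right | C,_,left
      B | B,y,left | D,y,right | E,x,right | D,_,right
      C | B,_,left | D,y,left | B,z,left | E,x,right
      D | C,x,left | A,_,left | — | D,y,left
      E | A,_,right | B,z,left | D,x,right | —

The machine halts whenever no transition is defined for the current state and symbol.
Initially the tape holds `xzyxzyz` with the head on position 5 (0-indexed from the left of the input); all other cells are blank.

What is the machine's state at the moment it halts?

state=A head=5 tape=__xzyxz[y]z   (A,y)→(B,y,left)
state=B head=4 tape=__xzyx[z]yz   (B,z)→(E,x,right)
state=E head=5 tape=__xzyxx[y]z   (E,y)→(B,z,left)
state=B head=4 tape=__xzyx[x]zz   (B,x)→(B,y,left)
state=B head=3 tape=__xzy[x]yzz   (B,x)→(B,y,left)
state=B head=2 tape=__xz[y]yyzz   (B,y)→(D,y,right)
state=D head=3 tape=__xzy[y]yzz   (D,y)→(A,_,left)
state=A head=2 tape=__xz[y]_yzz   (A,y)→(B,y,left)
state=B head=1 tape=__x[z]y_yzz   (B,z)→(E,x,right)
state=E head=2 tape=__xx[y]_yzz   (E,y)→(B,z,left)
state=B head=1 tape=__x[x]z_yzz   (B,x)→(B,y,left)
state=B head=0 tape=__[x]yz_yzz   (B,x)→(B,y,left)
state=B head=-1 tape=_[_]yyz_yzz   (B,_)→(D,_,right)
state=D head=0 tape=__[y]yz_yzz   (D,y)→(A,_,left)
state=A head=-1 tape=_[_]_yz_yzz   (A,_)→(C,_,left)
state=C head=-2 tape=[_]__yz_yzz   (C,_)→(E,x,right)
state=E head=-1 tape=x[_]_yz_yzz
No transition is defined for (E, _); M halts in state E.

E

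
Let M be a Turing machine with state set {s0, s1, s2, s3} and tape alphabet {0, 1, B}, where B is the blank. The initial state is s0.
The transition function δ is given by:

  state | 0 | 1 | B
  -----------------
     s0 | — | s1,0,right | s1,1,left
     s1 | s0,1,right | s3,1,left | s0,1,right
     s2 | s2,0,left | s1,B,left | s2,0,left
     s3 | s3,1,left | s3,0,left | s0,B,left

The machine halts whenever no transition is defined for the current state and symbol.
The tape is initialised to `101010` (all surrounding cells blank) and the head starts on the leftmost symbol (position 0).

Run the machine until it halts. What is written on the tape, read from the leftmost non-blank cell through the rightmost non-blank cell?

1010101010111

s0 | BBBBBB[1]01010B   read 1 → write 0, move right, go to s1
s1 | BBBBBB0[0]1010B   read 0 → write 1, move right, go to s0
s0 | BBBBBB01[1]010B   read 1 → write 0, move right, go to s1
s1 | BBBBBB010[0]10B   read 0 → write 1, move right, go to s0
s0 | BBBBBB0101[1]0B   read 1 → write 0, move right, go to s1
s1 | BBBBBB01010[0]B   read 0 → write 1, move right, go to s0
s0 | BBBBBB010101[B]   read B → write 1, move left, go to s1
s1 | BBBBBB01010[1]1   read 1 → write 1, move left, go to s3
s3 | BBBBBB0101[0]11   read 0 → write 1, move left, go to s3
s3 | BBBBBB010[1]111   read 1 → write 0, move left, go to s3
s3 | BBBBBB01[0]0111   read 0 → write 1, move left, go to s3
s3 | BBBBBB0[1]10111   read 1 → write 0, move left, go to s3
s3 | BBBBBB[0]010111   read 0 → write 1, move left, go to s3
s3 | BBBBB[B]1010111   read B → write B, move left, go to s0
s0 | BBBB[B]B1010111   read B → write 1, move left, go to s1
s1 | BBB[B]1B1010111   read B → write 1, move right, go to s0
s0 | BBB1[1]B1010111   read 1 → write 0, move right, go to s1
s1 | BBB10[B]1010111   read B → write 1, move right, go to s0
s0 | BBB101[1]010111   read 1 → write 0, move right, go to s1
s1 | BBB1010[0]10111   read 0 → write 1, move right, go to s0
s0 | BBB10101[1]0111   read 1 → write 0, move right, go to s1
s1 | BBB101010[0]111   read 0 → write 1, move right, go to s0
s0 | BBB1010101[1]11   read 1 → write 0, move right, go to s1
s1 | BBB10101010[1]1   read 1 → write 1, move left, go to s3
s3 | BBB1010101[0]11   read 0 → write 1, move left, go to s3
s3 | BBB101010[1]111   read 1 → write 0, move left, go to s3
s3 | BBB10101[0]0111   read 0 → write 1, move left, go to s3
s3 | BBB1010[1]10111   read 1 → write 0, move left, go to s3
s3 | BBB101[0]010111   read 0 → write 1, move left, go to s3
s3 | BBB10[1]1010111   read 1 → write 0, move left, go to s3
s3 | BBB1[0]01010111   read 0 → write 1, move left, go to s3
s3 | BBB[1]101010111   read 1 → write 0, move left, go to s3
s3 | BB[B]0101010111   read B → write B, move left, go to s0
s0 | B[B]B0101010111   read B → write 1, move left, go to s1
s1 | [B]1B0101010111   read B → write 1, move right, go to s0
s0 | 1[1]B0101010111   read 1 → write 0, move right, go to s1
s1 | 10[B]0101010111   read B → write 1, move right, go to s0
s0 | 101[0]101010111
The non-blank tape span at halt is 1010101010111.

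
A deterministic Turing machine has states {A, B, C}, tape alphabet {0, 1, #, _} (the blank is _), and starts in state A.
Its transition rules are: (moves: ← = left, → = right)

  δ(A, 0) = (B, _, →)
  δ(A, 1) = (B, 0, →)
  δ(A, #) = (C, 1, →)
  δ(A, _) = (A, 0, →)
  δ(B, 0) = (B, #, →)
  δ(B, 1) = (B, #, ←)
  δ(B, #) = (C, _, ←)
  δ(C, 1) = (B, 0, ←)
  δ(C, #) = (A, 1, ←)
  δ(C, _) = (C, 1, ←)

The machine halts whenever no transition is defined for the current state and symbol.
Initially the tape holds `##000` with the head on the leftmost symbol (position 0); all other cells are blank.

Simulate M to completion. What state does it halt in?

A | _[#]#000   read # → write 1, move →, go to C
C | _1[#]000   read # → write 1, move ←, go to A
A | _[1]1000   read 1 → write 0, move →, go to B
B | _0[1]000   read 1 → write #, move ←, go to B
B | _[0]#000   read 0 → write #, move →, go to B
B | _#[#]000   read # → write _, move ←, go to C
C | _[#]_000   read # → write 1, move ←, go to A
A | [_]1_000   read _ → write 0, move →, go to A
A | 0[1]_000   read 1 → write 0, move →, go to B
B | 00[_]000
No transition is defined for (B, _); M halts in state B.

B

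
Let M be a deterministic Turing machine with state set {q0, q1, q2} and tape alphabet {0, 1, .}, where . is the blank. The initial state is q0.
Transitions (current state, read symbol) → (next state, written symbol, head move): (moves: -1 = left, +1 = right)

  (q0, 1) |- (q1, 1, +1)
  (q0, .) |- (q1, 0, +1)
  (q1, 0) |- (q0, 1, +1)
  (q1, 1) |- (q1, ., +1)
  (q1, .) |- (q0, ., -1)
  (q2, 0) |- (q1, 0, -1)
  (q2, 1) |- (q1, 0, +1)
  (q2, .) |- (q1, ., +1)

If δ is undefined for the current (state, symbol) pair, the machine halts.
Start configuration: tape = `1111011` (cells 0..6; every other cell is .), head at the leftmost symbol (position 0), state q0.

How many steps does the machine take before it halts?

q0 | [1]111011.   read 1 → write 1, move +1, go to q1
q1 | 1[1]11011.   read 1 → write ., move +1, go to q1
q1 | 1.[1]1011.   read 1 → write ., move +1, go to q1
q1 | 1..[1]011.   read 1 → write ., move +1, go to q1
q1 | 1...[0]11.   read 0 → write 1, move +1, go to q0
q0 | 1...1[1]1.   read 1 → write 1, move +1, go to q1
q1 | 1...11[1].   read 1 → write ., move +1, go to q1
q1 | 1...11.[.]   read . → write ., move -1, go to q0
q0 | 1...11[.].   read . → write 0, move +1, go to q1
q1 | 1...110[.]   read . → write ., move -1, go to q0
q0 | 1...11[0].
M halts after 10 transitions.

10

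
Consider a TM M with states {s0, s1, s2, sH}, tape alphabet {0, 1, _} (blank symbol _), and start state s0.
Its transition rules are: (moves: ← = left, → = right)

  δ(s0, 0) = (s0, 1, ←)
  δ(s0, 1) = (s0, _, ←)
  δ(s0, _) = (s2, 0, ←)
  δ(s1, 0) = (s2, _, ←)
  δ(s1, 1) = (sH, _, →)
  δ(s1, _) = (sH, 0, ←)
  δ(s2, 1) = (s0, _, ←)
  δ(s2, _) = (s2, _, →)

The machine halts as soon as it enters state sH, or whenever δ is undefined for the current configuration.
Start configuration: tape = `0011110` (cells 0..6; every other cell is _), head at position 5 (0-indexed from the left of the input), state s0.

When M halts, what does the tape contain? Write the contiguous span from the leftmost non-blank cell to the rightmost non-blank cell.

011____0

s0 | __00111[1]0   read 1 → write _, move ←, go to s0
s0 | __0011[1]_0   read 1 → write _, move ←, go to s0
s0 | __001[1]__0   read 1 → write _, move ←, go to s0
s0 | __00[1]___0   read 1 → write _, move ←, go to s0
s0 | __0[0]____0   read 0 → write 1, move ←, go to s0
s0 | __[0]1____0   read 0 → write 1, move ←, go to s0
s0 | _[_]11____0   read _ → write 0, move ←, go to s2
s2 | [_]011____0   read _ → write _, move →, go to s2
s2 | _[0]11____0
The non-blank tape span at halt is 011____0.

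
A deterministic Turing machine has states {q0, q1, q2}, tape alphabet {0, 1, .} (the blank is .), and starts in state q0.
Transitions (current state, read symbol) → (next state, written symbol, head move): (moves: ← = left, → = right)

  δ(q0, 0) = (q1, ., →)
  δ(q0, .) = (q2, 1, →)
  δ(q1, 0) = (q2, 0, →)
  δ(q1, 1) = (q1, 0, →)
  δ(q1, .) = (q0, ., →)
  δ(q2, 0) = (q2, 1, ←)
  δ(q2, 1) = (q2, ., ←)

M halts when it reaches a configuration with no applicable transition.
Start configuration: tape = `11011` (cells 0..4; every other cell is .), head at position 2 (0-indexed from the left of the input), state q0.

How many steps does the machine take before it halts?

q0 | 11[0]11...   read 0 → write ., move →, go to q1
q1 | 11.[1]1...   read 1 → write 0, move →, go to q1
q1 | 11.0[1]...   read 1 → write 0, move →, go to q1
q1 | 11.00[.]..   read . → write ., move →, go to q0
q0 | 11.00.[.].   read . → write 1, move →, go to q2
q2 | 11.00.1[.]
M halts after 5 transitions.

5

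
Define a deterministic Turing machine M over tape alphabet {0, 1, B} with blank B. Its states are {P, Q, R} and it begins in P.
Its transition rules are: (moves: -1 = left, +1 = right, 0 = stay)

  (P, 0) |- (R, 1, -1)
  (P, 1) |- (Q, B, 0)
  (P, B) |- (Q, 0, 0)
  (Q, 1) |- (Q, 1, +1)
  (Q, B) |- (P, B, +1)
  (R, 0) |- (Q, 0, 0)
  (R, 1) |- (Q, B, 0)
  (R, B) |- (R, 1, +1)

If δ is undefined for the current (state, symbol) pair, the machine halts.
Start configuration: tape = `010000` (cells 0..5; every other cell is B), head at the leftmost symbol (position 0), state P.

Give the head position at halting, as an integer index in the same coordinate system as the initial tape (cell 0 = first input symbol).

P | B[0]10000B   read 0 → write 1, move -1, go to R
R | [B]110000B   read B → write 1, move +1, go to R
R | 1[1]10000B   read 1 → write B, move 0, go to Q
Q | 1[B]10000B   read B → write B, move +1, go to P
P | 1B[1]0000B   read 1 → write B, move 0, go to Q
Q | 1B[B]0000B   read B → write B, move +1, go to P
P | 1BB[0]000B   read 0 → write 1, move -1, go to R
R | 1B[B]1000B   read B → write 1, move +1, go to R
R | 1B1[1]000B   read 1 → write B, move 0, go to Q
Q | 1B1[B]000B   read B → write B, move +1, go to P
P | 1B1B[0]00B   read 0 → write 1, move -1, go to R
R | 1B1[B]100B   read B → write 1, move +1, go to R
R | 1B11[1]00B   read 1 → write B, move 0, go to Q
Q | 1B11[B]00B   read B → write B, move +1, go to P
P | 1B11B[0]0B   read 0 → write 1, move -1, go to R
R | 1B11[B]10B   read B → write 1, move +1, go to R
R | 1B111[1]0B   read 1 → write B, move 0, go to Q
Q | 1B111[B]0B   read B → write B, move +1, go to P
P | 1B111B[0]B   read 0 → write 1, move -1, go to R
R | 1B111[B]1B   read B → write 1, move +1, go to R
R | 1B1111[1]B   read 1 → write B, move 0, go to Q
Q | 1B1111[B]B   read B → write B, move +1, go to P
P | 1B1111B[B]   read B → write 0, move 0, go to Q
Q | 1B1111B[0]
At halt the head is at cell 6.

6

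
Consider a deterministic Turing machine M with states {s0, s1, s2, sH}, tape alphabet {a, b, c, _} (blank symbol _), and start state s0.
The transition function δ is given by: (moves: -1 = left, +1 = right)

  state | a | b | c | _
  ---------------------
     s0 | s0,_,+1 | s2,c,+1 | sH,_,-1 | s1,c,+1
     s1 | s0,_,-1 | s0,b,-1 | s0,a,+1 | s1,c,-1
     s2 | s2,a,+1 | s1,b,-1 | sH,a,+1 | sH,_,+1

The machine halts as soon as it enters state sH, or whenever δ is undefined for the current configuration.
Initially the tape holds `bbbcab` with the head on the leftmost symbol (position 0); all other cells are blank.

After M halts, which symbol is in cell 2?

state=s0 head=0 tape=[b]bbcab   (s0,b)→(s2,c,+1)
state=s2 head=1 tape=c[b]bcab   (s2,b)→(s1,b,-1)
state=s1 head=0 tape=[c]bbcab   (s1,c)→(s0,a,+1)
state=s0 head=1 tape=a[b]bcab   (s0,b)→(s2,c,+1)
state=s2 head=2 tape=ac[b]cab   (s2,b)→(s1,b,-1)
state=s1 head=1 tape=a[c]bcab   (s1,c)→(s0,a,+1)
state=s0 head=2 tape=aa[b]cab   (s0,b)→(s2,c,+1)
state=s2 head=3 tape=aac[c]ab   (s2,c)→(sH,a,+1)
state=sH head=4 tape=aaca[a]b
Cell 2 holds c when M halts.

c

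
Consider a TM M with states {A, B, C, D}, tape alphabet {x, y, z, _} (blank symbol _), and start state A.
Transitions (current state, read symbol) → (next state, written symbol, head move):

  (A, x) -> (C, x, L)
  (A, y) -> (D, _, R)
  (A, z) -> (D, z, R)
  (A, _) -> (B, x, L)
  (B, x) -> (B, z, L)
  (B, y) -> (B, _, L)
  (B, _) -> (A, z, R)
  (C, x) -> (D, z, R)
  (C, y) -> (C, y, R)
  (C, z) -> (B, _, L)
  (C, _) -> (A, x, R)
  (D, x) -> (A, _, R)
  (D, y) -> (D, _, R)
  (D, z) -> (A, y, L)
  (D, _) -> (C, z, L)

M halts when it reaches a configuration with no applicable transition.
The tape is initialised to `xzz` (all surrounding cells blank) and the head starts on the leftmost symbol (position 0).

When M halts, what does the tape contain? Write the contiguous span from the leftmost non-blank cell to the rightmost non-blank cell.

A | _[x]zz__   read x → write x, move L, go to C
C | [_]xzz__   read _ → write x, move R, go to A
A | x[x]zz__   read x → write x, move L, go to C
C | [x]xzz__   read x → write z, move R, go to D
D | z[x]zz__   read x → write _, move R, go to A
A | z_[z]z__   read z → write z, move R, go to D
D | z_z[z]__   read z → write y, move L, go to A
A | z_[z]y__   read z → write z, move R, go to D
D | z_z[y]__   read y → write _, move R, go to D
D | z_z_[_]_   read _ → write z, move L, go to C
C | z_z[_]z_   read _ → write x, move R, go to A
A | z_zx[z]_   read z → write z, move R, go to D
D | z_zxz[_]   read _ → write z, move L, go to C
C | z_zx[z]z   read z → write _, move L, go to B
B | z_z[x]_z   read x → write z, move L, go to B
B | z_[z]z_z
The non-blank tape span at halt is z_zz_z.

z_zz_z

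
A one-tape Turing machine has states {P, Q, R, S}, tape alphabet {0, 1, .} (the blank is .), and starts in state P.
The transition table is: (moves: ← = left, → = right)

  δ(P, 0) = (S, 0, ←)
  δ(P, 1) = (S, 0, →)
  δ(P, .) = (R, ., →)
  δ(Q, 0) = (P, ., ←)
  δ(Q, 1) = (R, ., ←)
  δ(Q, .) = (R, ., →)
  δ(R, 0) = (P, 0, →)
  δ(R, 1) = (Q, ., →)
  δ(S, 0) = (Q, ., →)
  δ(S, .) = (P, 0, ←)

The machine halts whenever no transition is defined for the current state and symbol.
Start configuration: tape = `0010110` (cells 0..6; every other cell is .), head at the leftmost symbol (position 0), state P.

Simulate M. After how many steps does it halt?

8

P | ..[0]010110   read 0 → write 0, move ←, go to S
S | .[.]0010110   read . → write 0, move ←, go to P
P | [.]00010110   read . → write ., move →, go to R
R | .[0]0010110   read 0 → write 0, move →, go to P
P | .0[0]010110   read 0 → write 0, move ←, go to S
S | .[0]0010110   read 0 → write ., move →, go to Q
Q | ..[0]010110   read 0 → write ., move ←, go to P
P | .[.].010110   read . → write ., move →, go to R
R | ..[.]010110
M halts after 8 transitions.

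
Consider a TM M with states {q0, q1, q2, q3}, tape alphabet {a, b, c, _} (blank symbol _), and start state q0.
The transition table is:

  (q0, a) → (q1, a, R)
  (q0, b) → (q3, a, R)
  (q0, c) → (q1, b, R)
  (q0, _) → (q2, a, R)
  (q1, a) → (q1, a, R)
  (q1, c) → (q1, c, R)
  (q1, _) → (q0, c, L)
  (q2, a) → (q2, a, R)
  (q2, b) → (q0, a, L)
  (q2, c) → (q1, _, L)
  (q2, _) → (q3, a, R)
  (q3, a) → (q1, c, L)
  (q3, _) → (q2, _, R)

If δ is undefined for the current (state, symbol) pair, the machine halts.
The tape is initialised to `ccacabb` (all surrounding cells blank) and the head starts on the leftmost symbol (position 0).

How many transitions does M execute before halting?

5

state=q0 head=0 tape=[c]cacabb   (q0,c)→(q1,b,R)
state=q1 head=1 tape=b[c]acabb   (q1,c)→(q1,c,R)
state=q1 head=2 tape=bc[a]cabb   (q1,a)→(q1,a,R)
state=q1 head=3 tape=bca[c]abb   (q1,c)→(q1,c,R)
state=q1 head=4 tape=bcac[a]bb   (q1,a)→(q1,a,R)
state=q1 head=5 tape=bcaca[b]b
M halts after 5 transitions.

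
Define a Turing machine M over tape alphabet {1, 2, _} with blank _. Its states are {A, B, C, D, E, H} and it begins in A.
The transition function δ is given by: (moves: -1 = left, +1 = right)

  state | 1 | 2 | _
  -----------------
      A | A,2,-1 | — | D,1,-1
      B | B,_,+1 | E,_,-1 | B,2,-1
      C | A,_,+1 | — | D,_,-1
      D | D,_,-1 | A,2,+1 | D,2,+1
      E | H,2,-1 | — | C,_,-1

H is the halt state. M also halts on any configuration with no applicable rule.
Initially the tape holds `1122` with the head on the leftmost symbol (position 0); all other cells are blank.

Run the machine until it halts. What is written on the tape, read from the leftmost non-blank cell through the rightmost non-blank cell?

A | __[1]122   read 1 → write 2, move -1, go to A
A | _[_]2122   read _ → write 1, move -1, go to D
D | [_]12122   read _ → write 2, move +1, go to D
D | 2[1]2122   read 1 → write _, move -1, go to D
D | [2]_2122   read 2 → write 2, move +1, go to A
A | 2[_]2122   read _ → write 1, move -1, go to D
D | [2]12122   read 2 → write 2, move +1, go to A
A | 2[1]2122   read 1 → write 2, move -1, go to A
A | [2]22122
The non-blank tape span at halt is 222122.

222122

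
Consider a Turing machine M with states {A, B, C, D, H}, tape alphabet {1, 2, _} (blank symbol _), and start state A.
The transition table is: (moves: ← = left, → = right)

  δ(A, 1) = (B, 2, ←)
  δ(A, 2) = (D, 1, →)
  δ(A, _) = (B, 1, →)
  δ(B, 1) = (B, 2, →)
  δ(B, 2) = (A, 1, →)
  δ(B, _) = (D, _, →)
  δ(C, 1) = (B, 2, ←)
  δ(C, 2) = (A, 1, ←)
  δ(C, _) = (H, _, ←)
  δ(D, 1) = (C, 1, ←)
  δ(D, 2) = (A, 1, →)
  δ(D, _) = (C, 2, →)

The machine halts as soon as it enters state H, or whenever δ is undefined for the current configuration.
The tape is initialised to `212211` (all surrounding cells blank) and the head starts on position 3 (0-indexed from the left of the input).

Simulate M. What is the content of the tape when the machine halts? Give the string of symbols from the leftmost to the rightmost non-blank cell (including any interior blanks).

2122211_2

state=A head=3 tape=212[2]11____   (A,2)→(D,1,→)
state=D head=4 tape=2121[1]1____   (D,1)→(C,1,←)
state=C head=3 tape=212[1]11____   (C,1)→(B,2,←)
state=B head=2 tape=21[2]211____   (B,2)→(A,1,→)
state=A head=3 tape=211[2]11____   (A,2)→(D,1,→)
state=D head=4 tape=2111[1]1____   (D,1)→(C,1,←)
state=C head=3 tape=211[1]11____   (C,1)→(B,2,←)
state=B head=2 tape=21[1]211____   (B,1)→(B,2,→)
state=B head=3 tape=212[2]11____   (B,2)→(A,1,→)
state=A head=4 tape=2121[1]1____   (A,1)→(B,2,←)
state=B head=3 tape=212[1]21____   (B,1)→(B,2,→)
state=B head=4 tape=2122[2]1____   (B,2)→(A,1,→)
state=A head=5 tape=21221[1]____   (A,1)→(B,2,←)
state=B head=4 tape=2122[1]2____   (B,1)→(B,2,→)
state=B head=5 tape=21222[2]____   (B,2)→(A,1,→)
state=A head=6 tape=212221[_]___   (A,_)→(B,1,→)
state=B head=7 tape=2122211[_]__   (B,_)→(D,_,→)
state=D head=8 tape=2122211_[_]_   (D,_)→(C,2,→)
state=C head=9 tape=2122211_2[_]   (C,_)→(H,_,←)
state=H head=8 tape=2122211_[2]_
The non-blank tape span at halt is 2122211_2.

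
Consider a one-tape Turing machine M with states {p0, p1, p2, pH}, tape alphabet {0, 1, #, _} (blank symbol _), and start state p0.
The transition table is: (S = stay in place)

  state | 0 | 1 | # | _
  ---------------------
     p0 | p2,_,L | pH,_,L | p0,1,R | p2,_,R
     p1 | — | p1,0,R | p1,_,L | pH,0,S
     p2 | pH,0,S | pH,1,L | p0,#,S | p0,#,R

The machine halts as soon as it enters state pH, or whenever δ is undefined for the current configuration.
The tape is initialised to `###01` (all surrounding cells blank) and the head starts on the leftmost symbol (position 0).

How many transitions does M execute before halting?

p0 | [#]##01   read # → write 1, move R, go to p0
p0 | 1[#]#01   read # → write 1, move R, go to p0
p0 | 11[#]01   read # → write 1, move R, go to p0
p0 | 111[0]1   read 0 → write _, move L, go to p2
p2 | 11[1]_1   read 1 → write 1, move L, go to pH
pH | 1[1]1_1
M halts after 5 transitions.

5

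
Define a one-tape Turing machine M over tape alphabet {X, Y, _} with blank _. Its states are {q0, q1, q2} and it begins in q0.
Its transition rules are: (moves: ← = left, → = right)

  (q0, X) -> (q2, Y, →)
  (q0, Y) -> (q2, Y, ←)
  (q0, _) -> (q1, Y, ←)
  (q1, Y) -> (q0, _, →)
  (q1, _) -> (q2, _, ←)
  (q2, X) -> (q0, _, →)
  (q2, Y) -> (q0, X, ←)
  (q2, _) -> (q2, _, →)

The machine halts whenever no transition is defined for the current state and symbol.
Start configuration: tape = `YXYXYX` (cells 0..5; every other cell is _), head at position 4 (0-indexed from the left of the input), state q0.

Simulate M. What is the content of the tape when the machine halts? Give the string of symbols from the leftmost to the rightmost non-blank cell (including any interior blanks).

q0 | YXYX[Y]X   read Y → write Y, move ←, go to q2
q2 | YXY[X]YX   read X → write _, move →, go to q0
q0 | YXY_[Y]X   read Y → write Y, move ←, go to q2
q2 | YXY[_]YX   read _ → write _, move →, go to q2
q2 | YXY_[Y]X   read Y → write X, move ←, go to q0
q0 | YXY[_]XX   read _ → write Y, move ←, go to q1
q1 | YX[Y]YXX   read Y → write _, move →, go to q0
q0 | YX_[Y]XX   read Y → write Y, move ←, go to q2
q2 | YX[_]YXX   read _ → write _, move →, go to q2
q2 | YX_[Y]XX   read Y → write X, move ←, go to q0
q0 | YX[_]XXX   read _ → write Y, move ←, go to q1
q1 | Y[X]YXXX
The non-blank tape span at halt is YXYXXX.

YXYXXX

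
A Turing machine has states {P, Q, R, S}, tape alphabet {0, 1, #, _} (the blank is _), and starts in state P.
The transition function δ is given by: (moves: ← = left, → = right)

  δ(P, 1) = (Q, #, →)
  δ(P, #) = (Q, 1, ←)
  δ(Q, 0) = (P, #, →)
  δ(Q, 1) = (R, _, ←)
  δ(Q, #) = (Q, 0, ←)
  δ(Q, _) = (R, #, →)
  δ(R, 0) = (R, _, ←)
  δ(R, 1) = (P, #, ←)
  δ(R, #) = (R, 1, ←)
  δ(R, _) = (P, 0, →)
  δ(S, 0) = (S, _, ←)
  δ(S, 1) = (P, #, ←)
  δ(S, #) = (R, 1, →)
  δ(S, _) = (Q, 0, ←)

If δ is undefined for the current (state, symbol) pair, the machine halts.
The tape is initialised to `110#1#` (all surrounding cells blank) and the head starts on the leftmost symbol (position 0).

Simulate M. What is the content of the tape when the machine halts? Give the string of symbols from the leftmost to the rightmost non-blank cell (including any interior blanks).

0_11_#1#

P | __[1]10#1#   read 1 → write #, move →, go to Q
Q | __#[1]0#1#   read 1 → write _, move ←, go to R
R | __[#]_0#1#   read # → write 1, move ←, go to R
R | _[_]1_0#1#   read _ → write 0, move →, go to P
P | _0[1]_0#1#   read 1 → write #, move →, go to Q
Q | _0#[_]0#1#   read _ → write #, move →, go to R
R | _0##[0]#1#   read 0 → write _, move ←, go to R
R | _0#[#]_#1#   read # → write 1, move ←, go to R
R | _0[#]1_#1#   read # → write 1, move ←, go to R
R | _[0]11_#1#   read 0 → write _, move ←, go to R
R | [_]_11_#1#   read _ → write 0, move →, go to P
P | 0[_]11_#1#
The non-blank tape span at halt is 0_11_#1#.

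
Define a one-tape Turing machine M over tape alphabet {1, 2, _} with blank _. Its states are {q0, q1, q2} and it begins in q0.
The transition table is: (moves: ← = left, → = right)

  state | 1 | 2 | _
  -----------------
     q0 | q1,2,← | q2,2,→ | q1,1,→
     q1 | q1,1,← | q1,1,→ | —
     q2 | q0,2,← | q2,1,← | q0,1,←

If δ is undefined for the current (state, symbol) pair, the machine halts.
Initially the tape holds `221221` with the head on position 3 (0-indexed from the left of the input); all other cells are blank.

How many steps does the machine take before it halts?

state=q0 head=3 tape=___221[2]21   (q0,2)→(q2,2,→)
state=q2 head=4 tape=___2212[2]1   (q2,2)→(q2,1,←)
state=q2 head=3 tape=___221[2]11   (q2,2)→(q2,1,←)
state=q2 head=2 tape=___22[1]111   (q2,1)→(q0,2,←)
state=q0 head=1 tape=___2[2]2111   (q0,2)→(q2,2,→)
state=q2 head=2 tape=___22[2]111   (q2,2)→(q2,1,←)
state=q2 head=1 tape=___2[2]1111   (q2,2)→(q2,1,←)
state=q2 head=0 tape=___[2]11111   (q2,2)→(q2,1,←)
state=q2 head=-1 tape=__[_]111111   (q2,_)→(q0,1,←)
state=q0 head=-2 tape=_[_]1111111   (q0,_)→(q1,1,→)
state=q1 head=-1 tape=_1[1]111111   (q1,1)→(q1,1,←)
state=q1 head=-2 tape=_[1]1111111   (q1,1)→(q1,1,←)
state=q1 head=-3 tape=[_]11111111
M halts after 12 transitions.

12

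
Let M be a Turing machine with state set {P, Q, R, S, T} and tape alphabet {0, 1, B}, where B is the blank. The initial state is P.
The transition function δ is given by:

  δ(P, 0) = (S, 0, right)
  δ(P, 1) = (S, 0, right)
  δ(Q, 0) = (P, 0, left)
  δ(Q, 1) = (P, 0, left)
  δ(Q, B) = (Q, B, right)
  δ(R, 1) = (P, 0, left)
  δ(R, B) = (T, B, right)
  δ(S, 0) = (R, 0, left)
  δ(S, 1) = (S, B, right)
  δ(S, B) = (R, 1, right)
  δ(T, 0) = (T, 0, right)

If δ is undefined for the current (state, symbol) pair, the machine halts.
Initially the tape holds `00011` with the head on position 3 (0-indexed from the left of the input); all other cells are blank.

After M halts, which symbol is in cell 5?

1

state=P head=3 tape=000[1]1BBB   (P,1)→(S,0,right)
state=S head=4 tape=0000[1]BBB   (S,1)→(S,B,right)
state=S head=5 tape=0000B[B]BB   (S,B)→(R,1,right)
state=R head=6 tape=0000B1[B]B   (R,B)→(T,B,right)
state=T head=7 tape=0000B1B[B]
Cell 5 holds 1 when M halts.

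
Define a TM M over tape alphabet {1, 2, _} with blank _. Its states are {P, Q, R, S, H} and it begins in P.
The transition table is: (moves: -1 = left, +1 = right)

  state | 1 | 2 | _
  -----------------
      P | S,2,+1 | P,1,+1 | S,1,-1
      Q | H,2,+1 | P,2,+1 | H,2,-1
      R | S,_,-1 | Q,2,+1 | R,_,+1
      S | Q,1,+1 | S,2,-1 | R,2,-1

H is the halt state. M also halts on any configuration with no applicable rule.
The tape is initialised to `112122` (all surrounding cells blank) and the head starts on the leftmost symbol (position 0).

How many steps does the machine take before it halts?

15

state=P head=0 tape=[1]12122__   (P,1)→(S,2,+1)
state=S head=1 tape=2[1]2122__   (S,1)→(Q,1,+1)
state=Q head=2 tape=21[2]122__   (Q,2)→(P,2,+1)
state=P head=3 tape=212[1]22__   (P,1)→(S,2,+1)
state=S head=4 tape=2122[2]2__   (S,2)→(S,2,-1)
state=S head=3 tape=212[2]22__   (S,2)→(S,2,-1)
state=S head=2 tape=21[2]222__   (S,2)→(S,2,-1)
state=S head=1 tape=2[1]2222__   (S,1)→(Q,1,+1)
state=Q head=2 tape=21[2]222__   (Q,2)→(P,2,+1)
state=P head=3 tape=212[2]22__   (P,2)→(P,1,+1)
state=P head=4 tape=2121[2]2__   (P,2)→(P,1,+1)
state=P head=5 tape=21211[2]__   (P,2)→(P,1,+1)
state=P head=6 tape=212111[_]_   (P,_)→(S,1,-1)
state=S head=5 tape=21211[1]1_   (S,1)→(Q,1,+1)
state=Q head=6 tape=212111[1]_   (Q,1)→(H,2,+1)
state=H head=7 tape=2121112[_]
M halts after 15 transitions.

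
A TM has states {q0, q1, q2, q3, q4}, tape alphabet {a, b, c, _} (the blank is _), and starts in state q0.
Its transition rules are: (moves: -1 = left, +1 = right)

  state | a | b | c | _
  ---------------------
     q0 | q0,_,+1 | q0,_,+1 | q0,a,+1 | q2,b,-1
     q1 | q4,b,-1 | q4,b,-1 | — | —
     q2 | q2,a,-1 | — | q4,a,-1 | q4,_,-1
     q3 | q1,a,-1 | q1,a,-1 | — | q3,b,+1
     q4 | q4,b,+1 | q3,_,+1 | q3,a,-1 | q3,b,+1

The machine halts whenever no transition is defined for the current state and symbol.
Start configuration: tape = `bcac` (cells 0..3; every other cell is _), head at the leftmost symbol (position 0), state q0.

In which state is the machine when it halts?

q1

q0 | [b]cac_   read b → write _, move +1, go to q0
q0 | _[c]ac_   read c → write a, move +1, go to q0
q0 | _a[a]c_   read a → write _, move +1, go to q0
q0 | _a_[c]_   read c → write a, move +1, go to q0
q0 | _a_a[_]   read _ → write b, move -1, go to q2
q2 | _a_[a]b   read a → write a, move -1, go to q2
q2 | _a[_]ab   read _ → write _, move -1, go to q4
q4 | _[a]_ab   read a → write b, move +1, go to q4
q4 | _b[_]ab   read _ → write b, move +1, go to q3
q3 | _bb[a]b   read a → write a, move -1, go to q1
q1 | _b[b]ab   read b → write b, move -1, go to q4
q4 | _[b]bab   read b → write _, move +1, go to q3
q3 | __[b]ab   read b → write a, move -1, go to q1
q1 | _[_]aab
No transition is defined for (q1, _); M halts in state q1.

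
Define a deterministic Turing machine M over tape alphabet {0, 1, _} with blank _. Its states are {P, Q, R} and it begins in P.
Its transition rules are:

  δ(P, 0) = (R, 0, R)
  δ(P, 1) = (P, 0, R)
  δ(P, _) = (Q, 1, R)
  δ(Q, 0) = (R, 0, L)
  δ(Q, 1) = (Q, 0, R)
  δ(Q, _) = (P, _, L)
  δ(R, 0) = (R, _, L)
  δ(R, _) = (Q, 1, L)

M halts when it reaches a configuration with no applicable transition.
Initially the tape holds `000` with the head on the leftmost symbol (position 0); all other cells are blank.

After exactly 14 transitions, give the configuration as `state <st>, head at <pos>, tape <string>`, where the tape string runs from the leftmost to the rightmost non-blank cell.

state R, head at -2, tape 0101_0

P | ___[0]00   read 0 → write 0, move R, go to R
R | ___0[0]0   read 0 → write _, move L, go to R
R | ___[0]_0   read 0 → write _, move L, go to R
R | __[_]__0   read _ → write 1, move L, go to Q
Q | _[_]1__0   read _ → write _, move L, go to P
P | [_]_1__0   read _ → write 1, move R, go to Q
Q | 1[_]1__0   read _ → write _, move L, go to P
P | [1]_1__0   read 1 → write 0, move R, go to P
P | 0[_]1__0   read _ → write 1, move R, go to Q
Q | 01[1]__0   read 1 → write 0, move R, go to Q
Q | 010[_]_0   read _ → write _, move L, go to P
P | 01[0]__0   read 0 → write 0, move R, go to R
R | 010[_]_0   read _ → write 1, move L, go to Q
Q | 01[0]1_0   read 0 → write 0, move L, go to R
R | 0[1]01_0
After 14 steps: state R, head at -2, tape 0101_0.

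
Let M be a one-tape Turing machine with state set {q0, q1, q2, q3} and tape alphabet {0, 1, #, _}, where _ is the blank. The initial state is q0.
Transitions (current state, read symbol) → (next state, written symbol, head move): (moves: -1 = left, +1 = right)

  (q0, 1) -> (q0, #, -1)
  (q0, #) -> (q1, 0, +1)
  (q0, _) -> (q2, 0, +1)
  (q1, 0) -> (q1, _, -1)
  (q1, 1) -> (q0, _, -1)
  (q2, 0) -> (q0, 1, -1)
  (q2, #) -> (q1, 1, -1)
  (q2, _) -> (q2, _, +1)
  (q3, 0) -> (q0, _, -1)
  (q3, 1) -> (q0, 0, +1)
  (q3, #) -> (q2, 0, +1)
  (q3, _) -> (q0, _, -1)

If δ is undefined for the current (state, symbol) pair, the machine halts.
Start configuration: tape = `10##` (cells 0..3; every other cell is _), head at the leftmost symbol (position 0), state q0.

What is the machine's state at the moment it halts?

q1

state=q0 head=0 tape=__[1]0##   (q0,1)→(q0,#,-1)
state=q0 head=-1 tape=_[_]#0##   (q0,_)→(q2,0,+1)
state=q2 head=0 tape=_0[#]0##   (q2,#)→(q1,1,-1)
state=q1 head=-1 tape=_[0]10##   (q1,0)→(q1,_,-1)
state=q1 head=-2 tape=[_]_10##
No transition is defined for (q1, _); M halts in state q1.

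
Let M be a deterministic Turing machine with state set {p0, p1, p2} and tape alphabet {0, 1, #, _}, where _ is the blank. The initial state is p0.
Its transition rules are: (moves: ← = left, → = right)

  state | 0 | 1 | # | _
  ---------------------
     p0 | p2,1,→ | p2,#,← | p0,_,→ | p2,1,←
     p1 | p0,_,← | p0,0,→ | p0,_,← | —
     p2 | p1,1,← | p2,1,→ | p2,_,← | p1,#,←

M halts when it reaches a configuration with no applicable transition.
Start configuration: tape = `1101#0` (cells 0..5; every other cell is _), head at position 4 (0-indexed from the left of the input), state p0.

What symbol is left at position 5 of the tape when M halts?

state=p0 head=4 tape=1101[#]0__   (p0,#)→(p0,_,→)
state=p0 head=5 tape=1101_[0]__   (p0,0)→(p2,1,→)
state=p2 head=6 tape=1101_1[_]_   (p2,_)→(p1,#,←)
state=p1 head=5 tape=1101_[1]#_   (p1,1)→(p0,0,→)
state=p0 head=6 tape=1101_0[#]_   (p0,#)→(p0,_,→)
state=p0 head=7 tape=1101_0_[_]   (p0,_)→(p2,1,←)
state=p2 head=6 tape=1101_0[_]1   (p2,_)→(p1,#,←)
state=p1 head=5 tape=1101_[0]#1   (p1,0)→(p0,_,←)
state=p0 head=4 tape=1101[_]_#1   (p0,_)→(p2,1,←)
state=p2 head=3 tape=110[1]1_#1   (p2,1)→(p2,1,→)
state=p2 head=4 tape=1101[1]_#1   (p2,1)→(p2,1,→)
state=p2 head=5 tape=11011[_]#1   (p2,_)→(p1,#,←)
state=p1 head=4 tape=1101[1]##1   (p1,1)→(p0,0,→)
state=p0 head=5 tape=11010[#]#1   (p0,#)→(p0,_,→)
state=p0 head=6 tape=11010_[#]1   (p0,#)→(p0,_,→)
state=p0 head=7 tape=11010__[1]   (p0,1)→(p2,#,←)
state=p2 head=6 tape=11010_[_]#   (p2,_)→(p1,#,←)
state=p1 head=5 tape=11010[_]##
Cell 5 holds _ when M halts.

_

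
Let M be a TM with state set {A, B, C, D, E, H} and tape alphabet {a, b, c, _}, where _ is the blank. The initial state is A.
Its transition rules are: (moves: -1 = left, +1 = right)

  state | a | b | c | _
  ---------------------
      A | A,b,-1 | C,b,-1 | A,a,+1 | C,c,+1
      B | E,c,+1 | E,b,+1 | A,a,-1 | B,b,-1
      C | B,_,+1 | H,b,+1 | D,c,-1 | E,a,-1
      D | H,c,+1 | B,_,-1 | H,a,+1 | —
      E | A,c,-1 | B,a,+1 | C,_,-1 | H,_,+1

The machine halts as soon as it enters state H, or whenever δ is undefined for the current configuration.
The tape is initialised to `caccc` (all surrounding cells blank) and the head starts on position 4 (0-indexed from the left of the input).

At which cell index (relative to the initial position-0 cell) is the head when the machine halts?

state=A head=4 tape=cacc[c]__   (A,c)→(A,a,+1)
state=A head=5 tape=cacca[_]_   (A,_)→(C,c,+1)
state=C head=6 tape=caccac[_]   (C,_)→(E,a,-1)
state=E head=5 tape=cacca[c]a   (E,c)→(C,_,-1)
state=C head=4 tape=cacc[a]_a   (C,a)→(B,_,+1)
state=B head=5 tape=cacc_[_]a   (B,_)→(B,b,-1)
state=B head=4 tape=cacc[_]ba   (B,_)→(B,b,-1)
state=B head=3 tape=cac[c]bba   (B,c)→(A,a,-1)
state=A head=2 tape=ca[c]abba   (A,c)→(A,a,+1)
state=A head=3 tape=caa[a]bba   (A,a)→(A,b,-1)
state=A head=2 tape=ca[a]bbba   (A,a)→(A,b,-1)
state=A head=1 tape=c[a]bbbba   (A,a)→(A,b,-1)
state=A head=0 tape=[c]bbbbba   (A,c)→(A,a,+1)
state=A head=1 tape=a[b]bbbba   (A,b)→(C,b,-1)
state=C head=0 tape=[a]bbbbba   (C,a)→(B,_,+1)
state=B head=1 tape=_[b]bbbba   (B,b)→(E,b,+1)
state=E head=2 tape=_b[b]bbba   (E,b)→(B,a,+1)
state=B head=3 tape=_ba[b]bba   (B,b)→(E,b,+1)
state=E head=4 tape=_bab[b]ba   (E,b)→(B,a,+1)
state=B head=5 tape=_baba[b]a   (B,b)→(E,b,+1)
state=E head=6 tape=_babab[a]   (E,a)→(A,c,-1)
state=A head=5 tape=_baba[b]c   (A,b)→(C,b,-1)
state=C head=4 tape=_bab[a]bc   (C,a)→(B,_,+1)
state=B head=5 tape=_bab_[b]c   (B,b)→(E,b,+1)
state=E head=6 tape=_bab_b[c]   (E,c)→(C,_,-1)
state=C head=5 tape=_bab_[b]_   (C,b)→(H,b,+1)
state=H head=6 tape=_bab_b[_]
At halt the head is at cell 6.

6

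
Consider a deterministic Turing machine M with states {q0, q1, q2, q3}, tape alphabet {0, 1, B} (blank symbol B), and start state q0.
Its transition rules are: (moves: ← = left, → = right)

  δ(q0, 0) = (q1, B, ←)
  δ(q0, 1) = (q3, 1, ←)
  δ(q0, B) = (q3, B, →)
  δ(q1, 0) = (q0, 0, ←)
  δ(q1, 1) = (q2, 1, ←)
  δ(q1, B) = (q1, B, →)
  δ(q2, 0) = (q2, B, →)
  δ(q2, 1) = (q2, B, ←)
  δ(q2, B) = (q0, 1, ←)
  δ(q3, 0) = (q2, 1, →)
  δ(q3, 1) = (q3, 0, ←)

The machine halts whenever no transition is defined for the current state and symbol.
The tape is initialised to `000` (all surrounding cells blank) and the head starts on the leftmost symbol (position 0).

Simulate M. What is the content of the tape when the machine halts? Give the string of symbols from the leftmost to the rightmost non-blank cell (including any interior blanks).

q0 | B[0]00B   read 0 → write B, move ←, go to q1
q1 | [B]B00B   read B → write B, move →, go to q1
q1 | B[B]00B   read B → write B, move →, go to q1
q1 | BB[0]0B   read 0 → write 0, move ←, go to q0
q0 | B[B]00B   read B → write B, move →, go to q3
q3 | BB[0]0B   read 0 → write 1, move →, go to q2
q2 | BB1[0]B   read 0 → write B, move →, go to q2
q2 | BB1B[B]   read B → write 1, move ←, go to q0
q0 | BB1[B]1   read B → write B, move →, go to q3
q3 | BB1B[1]   read 1 → write 0, move ←, go to q3
q3 | BB1[B]0
The non-blank tape span at halt is 1B0.

1B0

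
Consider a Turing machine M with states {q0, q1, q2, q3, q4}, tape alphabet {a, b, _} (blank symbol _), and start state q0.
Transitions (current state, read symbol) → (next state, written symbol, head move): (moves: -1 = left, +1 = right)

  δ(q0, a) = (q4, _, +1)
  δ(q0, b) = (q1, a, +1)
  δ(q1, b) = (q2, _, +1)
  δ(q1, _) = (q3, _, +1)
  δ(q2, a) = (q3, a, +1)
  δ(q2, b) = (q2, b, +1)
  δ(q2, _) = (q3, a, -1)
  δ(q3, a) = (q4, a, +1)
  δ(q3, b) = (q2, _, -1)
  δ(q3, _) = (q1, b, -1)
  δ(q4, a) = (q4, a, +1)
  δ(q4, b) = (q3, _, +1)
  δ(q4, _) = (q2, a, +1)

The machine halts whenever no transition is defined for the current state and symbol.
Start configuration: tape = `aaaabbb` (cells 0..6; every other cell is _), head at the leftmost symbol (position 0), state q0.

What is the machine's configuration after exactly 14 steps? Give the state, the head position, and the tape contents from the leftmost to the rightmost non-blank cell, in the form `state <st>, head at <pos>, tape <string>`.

state=q0 head=0 tape=[a]aaabbb_   (q0,a)→(q4,_,+1)
state=q4 head=1 tape=_[a]aabbb_   (q4,a)→(q4,a,+1)
state=q4 head=2 tape=_a[a]abbb_   (q4,a)→(q4,a,+1)
state=q4 head=3 tape=_aa[a]bbb_   (q4,a)→(q4,a,+1)
state=q4 head=4 tape=_aaa[b]bb_   (q4,b)→(q3,_,+1)
state=q3 head=5 tape=_aaa_[b]b_   (q3,b)→(q2,_,-1)
state=q2 head=4 tape=_aaa[_]_b_   (q2,_)→(q3,a,-1)
state=q3 head=3 tape=_aa[a]a_b_   (q3,a)→(q4,a,+1)
state=q4 head=4 tape=_aaa[a]_b_   (q4,a)→(q4,a,+1)
state=q4 head=5 tape=_aaaa[_]b_   (q4,_)→(q2,a,+1)
state=q2 head=6 tape=_aaaaa[b]_   (q2,b)→(q2,b,+1)
state=q2 head=7 tape=_aaaaab[_]   (q2,_)→(q3,a,-1)
state=q3 head=6 tape=_aaaaa[b]a   (q3,b)→(q2,_,-1)
state=q2 head=5 tape=_aaaa[a]_a   (q2,a)→(q3,a,+1)
state=q3 head=6 tape=_aaaaa[_]a
After 14 steps: state q3, head at 6, tape aaaaa_a.

state q3, head at 6, tape aaaaa_a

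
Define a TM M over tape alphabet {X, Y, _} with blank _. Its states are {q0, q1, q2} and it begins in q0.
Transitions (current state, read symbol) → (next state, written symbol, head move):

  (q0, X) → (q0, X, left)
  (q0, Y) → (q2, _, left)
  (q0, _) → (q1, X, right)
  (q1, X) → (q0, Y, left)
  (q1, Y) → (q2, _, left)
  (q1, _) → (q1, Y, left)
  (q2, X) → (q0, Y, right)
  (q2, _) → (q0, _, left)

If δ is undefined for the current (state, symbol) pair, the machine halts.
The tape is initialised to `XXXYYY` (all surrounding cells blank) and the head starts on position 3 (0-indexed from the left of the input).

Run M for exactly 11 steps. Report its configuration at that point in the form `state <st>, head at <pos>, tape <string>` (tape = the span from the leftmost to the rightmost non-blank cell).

state=q0 head=3 tape=XXX[Y]YY_   (q0,Y)→(q2,_,left)
state=q2 head=2 tape=XX[X]_YY_   (q2,X)→(q0,Y,right)
state=q0 head=3 tape=XXY[_]YY_   (q0,_)→(q1,X,right)
state=q1 head=4 tape=XXYX[Y]Y_   (q1,Y)→(q2,_,left)
state=q2 head=3 tape=XXY[X]_Y_   (q2,X)→(q0,Y,right)
state=q0 head=4 tape=XXYY[_]Y_   (q0,_)→(q1,X,right)
state=q1 head=5 tape=XXYYX[Y]_   (q1,Y)→(q2,_,left)
state=q2 head=4 tape=XXYY[X]__   (q2,X)→(q0,Y,right)
state=q0 head=5 tape=XXYYY[_]_   (q0,_)→(q1,X,right)
state=q1 head=6 tape=XXYYYX[_]   (q1,_)→(q1,Y,left)
state=q1 head=5 tape=XXYYY[X]Y   (q1,X)→(q0,Y,left)
state=q0 head=4 tape=XXYY[Y]YY
After 11 steps: state q0, head at 4, tape XXYYYYY.

state q0, head at 4, tape XXYYYYY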